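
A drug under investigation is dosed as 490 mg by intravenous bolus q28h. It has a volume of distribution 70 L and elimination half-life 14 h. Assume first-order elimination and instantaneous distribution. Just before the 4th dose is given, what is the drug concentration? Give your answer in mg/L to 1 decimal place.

2.3 mg/L

f = (1/2)^(τ/t½) = (1/2)^(28/14) ≈ 0.2500.
C₀ = D/Vd = 490/70 ≈ 7.000 mg/L.
Before the 4th dose, 3 doses have been given. Superposition: Cmin = C₀·(f + f² + … + f^3).
≈ 7.000 × (0.2500 + 0.0625 + 0.0156) ≈ 7.000 × 0.3281 ≈ 2.297 mg/L.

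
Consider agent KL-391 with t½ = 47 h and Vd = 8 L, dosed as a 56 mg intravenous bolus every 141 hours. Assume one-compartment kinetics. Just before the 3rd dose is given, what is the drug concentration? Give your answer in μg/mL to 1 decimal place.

f = (1/2)^(τ/t½) = (1/2)^(141/47) ≈ 0.1250.
C₀ = D/Vd = 56/8 ≈ 7.000 μg/mL.
Before the 3rd dose, 2 doses have been given. Superposition: Cmin = C₀·(f + f²).
≈ 7.000 × (0.1250 + 0.0156) ≈ 7.000 × 0.1406 ≈ 0.984 μg/mL.

1.0 μg/mL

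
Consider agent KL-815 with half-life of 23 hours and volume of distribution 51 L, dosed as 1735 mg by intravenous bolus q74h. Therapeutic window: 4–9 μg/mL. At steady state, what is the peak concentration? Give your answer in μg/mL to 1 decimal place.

Over one 74-h interval, 74/23 ≈ 3.2174 half-lives elapse, leaving f ≈ 0.1075 of each dose.
At steady state, accumulation factor R = 1/(1 − e^(−kτ)) ≈ 1.1204.
Single-dose peak C₀ = D/Vd = 1735/51 ≈ 34.020 μg/mL.
Steady-state peak Cmax,ss = C₀·R ≈ 34.020 × 1.1204 ≈ 38.116 μg/mL.
Peak 38.1 μg/mL vs MTC 9 μg/mL: exceeds toxic threshold.

38.1 μg/mL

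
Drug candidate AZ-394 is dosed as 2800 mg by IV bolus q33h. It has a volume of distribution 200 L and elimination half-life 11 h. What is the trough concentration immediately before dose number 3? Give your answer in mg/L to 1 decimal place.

2.0 mg/L

f = (1/2)^(τ/t½) = (1/2)^(33/11) ≈ 0.1250.
C₀ = D/Vd = 2800/200 ≈ 14.000 mg/L.
Before the 3rd dose, 2 doses have been given. Superposition: Cmin = C₀·(f + f²).
≈ 14.000 × (0.1250 + 0.0156) ≈ 14.000 × 0.1406 ≈ 1.968 mg/L.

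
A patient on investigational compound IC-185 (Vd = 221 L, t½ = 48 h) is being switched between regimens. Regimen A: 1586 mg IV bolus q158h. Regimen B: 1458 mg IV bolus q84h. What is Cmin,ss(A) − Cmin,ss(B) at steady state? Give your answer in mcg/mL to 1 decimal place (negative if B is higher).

Regimen A: f = (1/2)^(158/48) ≈ 0.1021; Cmin,ss = (1586/221)·f/(1−f) ≈ 0.816 mcg/mL.
Regimen B: f = (1/2)^(84/48) ≈ 0.2973; Cmin,ss = (1458/221)·f/(1−f) ≈ 2.791 mcg/mL.
Difference ≈ 0.816 − 2.791 ≈ -1.975 mcg/mL.

-2.0 mcg/mL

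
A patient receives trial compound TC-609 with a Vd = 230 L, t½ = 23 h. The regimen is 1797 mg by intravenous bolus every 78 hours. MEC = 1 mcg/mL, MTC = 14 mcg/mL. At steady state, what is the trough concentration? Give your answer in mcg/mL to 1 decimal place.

k = ln2/t½ = ln2/23 ≈ 0.030137 h⁻¹; fraction remaining f = e^(−kτ) = e^(−0.030137×78) ≈ 0.0953.
Single-dose peak C₀ = D/Vd = 1797/230 ≈ 7.813 mcg/mL.
Steady-state trough Cmin,ss = C₀·f/(1−f) ≈ 7.813 × 0.0953/0.9047 ≈ 0.823 mcg/mL.
Trough 0.8 mcg/mL vs MEC 1 mcg/mL: subtherapeutic.

0.8 mcg/mL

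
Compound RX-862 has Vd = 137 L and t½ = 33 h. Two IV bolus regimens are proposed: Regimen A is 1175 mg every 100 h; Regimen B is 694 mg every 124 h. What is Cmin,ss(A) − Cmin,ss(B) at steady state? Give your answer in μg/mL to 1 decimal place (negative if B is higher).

Regimen A: f = (1/2)^(100/33) ≈ 0.1224; Cmin,ss = (1175/137)·f/(1−f) ≈ 1.196 μg/mL.
Regimen B: f = (1/2)^(124/33) ≈ 0.0739; Cmin,ss = (694/137)·f/(1−f) ≈ 0.404 μg/mL.
Difference ≈ 1.196 − 0.404 ≈ 0.792 μg/mL.

0.8 μg/mL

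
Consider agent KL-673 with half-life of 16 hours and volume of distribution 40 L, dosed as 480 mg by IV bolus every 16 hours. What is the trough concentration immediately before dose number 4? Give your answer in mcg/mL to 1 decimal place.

10.5 mcg/mL

f = (1/2)^(τ/t½) = (1/2)^(16/16) ≈ 0.5000.
C₀ = D/Vd = 480/40 ≈ 12.000 mcg/mL.
Before the 4th dose, 3 doses have been given. Superposition: Cmin = C₀·(f + f² + … + f^3).
≈ 12.000 × (0.5000 + 0.2500 + 0.1250) ≈ 12.000 × 0.8750 ≈ 10.500 mcg/mL.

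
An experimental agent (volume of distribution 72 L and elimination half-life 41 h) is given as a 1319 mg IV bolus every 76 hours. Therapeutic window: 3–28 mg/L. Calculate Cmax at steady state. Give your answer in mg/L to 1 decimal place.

τ/t½ = 76/41 ≈ 1.8537, so fraction remaining f = (1/2)^(76/41) ≈ 0.2767.
Accumulation ratio R = 1/(1 − f) ≈ 1/0.7233 ≈ 1.3826.
Single-dose peak C₀ = D/Vd = 1319/72 ≈ 18.319 mg/L.
Cmax,ss = C₀/(1 − f) ≈ 18.319/0.7233 ≈ 25.327 mg/L.
Peak 25.3 mg/L vs MTC 28 mg/L: below toxic threshold.

25.3 mg/L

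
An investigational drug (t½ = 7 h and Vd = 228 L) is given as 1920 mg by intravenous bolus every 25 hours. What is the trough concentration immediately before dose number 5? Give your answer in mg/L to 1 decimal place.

0.8 mg/L

f = (1/2)^(τ/t½) = (1/2)^(25/7) ≈ 0.0841.
C₀ = D/Vd = 1920/228 ≈ 8.421 mg/L.
Before the 5th dose, 4 doses have been given. Superposition: Cmin = C₀·(f + f² + … + f^4).
≈ 8.421 × (0.0841 + 0.0071 + 0.0006 + 0.0001) ≈ 8.421 × 0.0919 ≈ 0.774 mg/L.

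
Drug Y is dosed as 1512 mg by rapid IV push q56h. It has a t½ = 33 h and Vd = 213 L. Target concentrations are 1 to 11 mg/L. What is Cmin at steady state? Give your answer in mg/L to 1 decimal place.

3.2 mg/L

τ/t½ = 56/33 ≈ 1.697, so fraction remaining f = (1/2)^(56/33) ≈ 0.3084.
Single-dose peak C₀ = D/Vd = 1512/213 ≈ 7.099 mg/L.
Steady-state trough Cmin,ss = C₀·f/(1−f) ≈ 7.099 × 0.3084/0.6916 ≈ 3.166 mg/L.
Trough 3.2 mg/L vs MEC 1 mg/L: adequate.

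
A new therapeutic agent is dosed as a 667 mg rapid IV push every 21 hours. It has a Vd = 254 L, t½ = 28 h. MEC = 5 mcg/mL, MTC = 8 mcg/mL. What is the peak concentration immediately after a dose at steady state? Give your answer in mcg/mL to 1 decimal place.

6.5 mcg/mL

k = ln2/t½ = ln2/28 ≈ 0.024755 h⁻¹; fraction remaining f = e^(−kτ) = e^(−0.024755×21) ≈ 0.5946.
At steady state, accumulation factor R = 1/(1 − e^(−kτ)) ≈ 2.4667.
Single-dose peak C₀ = D/Vd = 667/254 ≈ 2.626 mcg/mL.
Steady-state peak Cmax,ss = C₀·R ≈ 2.626 × 2.4667 ≈ 6.478 mcg/mL.
Peak 6.5 mcg/mL vs MTC 8 mcg/mL: below toxic threshold.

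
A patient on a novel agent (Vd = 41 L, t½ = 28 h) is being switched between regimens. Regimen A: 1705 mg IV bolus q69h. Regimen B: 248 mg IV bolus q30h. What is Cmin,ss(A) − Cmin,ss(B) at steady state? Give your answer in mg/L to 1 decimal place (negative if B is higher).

3.7 mg/L

Regimen A: f = (1/2)^(69/28) ≈ 0.1812; Cmin,ss = (1705/41)·f/(1−f) ≈ 9.203 mg/L.
Regimen B: f = (1/2)^(30/28) ≈ 0.4758; Cmin,ss = (248/41)·f/(1−f) ≈ 5.490 mg/L.
Difference ≈ 9.203 − 5.490 ≈ 3.713 mg/L.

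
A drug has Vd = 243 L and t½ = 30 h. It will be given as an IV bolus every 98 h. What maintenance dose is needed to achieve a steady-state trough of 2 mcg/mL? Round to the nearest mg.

τ/t½ = 98/30 ≈ 3.2667, so f = (1/2)^(98/30) ≈ 0.103905.
Cmin,ss = (D/Vd)·f/(1−f), so D = Cmin,ss·Vd·(1−f)/f.
D = 2 × 243 × (1−f)/f ≈ 2 × 243 × 8.62418 ≈ 4191.35 mg.

4191 mg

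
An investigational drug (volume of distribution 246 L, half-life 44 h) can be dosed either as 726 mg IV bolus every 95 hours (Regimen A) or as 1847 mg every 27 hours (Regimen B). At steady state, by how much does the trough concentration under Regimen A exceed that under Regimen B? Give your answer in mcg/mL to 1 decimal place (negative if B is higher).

-13.3 mcg/mL

Regimen A: f = (1/2)^(95/44) ≈ 0.2239; Cmin,ss = (726/246)·f/(1−f) ≈ 0.851 mcg/mL.
Regimen B: f = (1/2)^(27/44) ≈ 0.6535; Cmin,ss = (1847/246)·f/(1−f) ≈ 14.160 mcg/mL.
Difference ≈ 0.851 − 14.160 ≈ -13.309 mcg/mL.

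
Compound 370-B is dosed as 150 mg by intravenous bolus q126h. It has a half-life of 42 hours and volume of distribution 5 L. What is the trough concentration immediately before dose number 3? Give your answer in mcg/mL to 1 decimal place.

f = (1/2)^(τ/t½) = (1/2)^(126/42) ≈ 0.1250.
C₀ = D/Vd = 150/5 ≈ 30.000 mcg/mL.
Before the 3rd dose, 2 doses have been given. Superposition: Cmin = C₀·(f + f²).
≈ 30.000 × (0.1250 + 0.0156) ≈ 30.000 × 0.1406 ≈ 4.218 mcg/mL.

4.2 mcg/mL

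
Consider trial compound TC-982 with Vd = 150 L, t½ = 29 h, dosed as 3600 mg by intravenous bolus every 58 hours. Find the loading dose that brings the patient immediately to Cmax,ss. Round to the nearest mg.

4800 mg

f = (1/2)^(58/29) ≈ 0.250000; accumulation ratio R = 1/(1−f) ≈ 1.33333.
Loading dose to hit Cmax,ss on first dose: D_load = D_maint·R ≈ 3600 × 1.33333 ≈ 4799.99 mg.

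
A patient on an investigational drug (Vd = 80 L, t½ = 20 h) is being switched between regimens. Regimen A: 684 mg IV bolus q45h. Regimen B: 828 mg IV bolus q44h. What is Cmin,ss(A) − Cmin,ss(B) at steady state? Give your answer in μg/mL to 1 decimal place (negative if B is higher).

-0.6 μg/mL

Regimen A: f = (1/2)^(45/20) ≈ 0.2102; Cmin,ss = (684/80)·f/(1−f) ≈ 2.276 μg/mL.
Regimen B: f = (1/2)^(44/20) ≈ 0.2176; Cmin,ss = (828/80)·f/(1−f) ≈ 2.879 μg/mL.
Difference ≈ 2.276 − 2.879 ≈ -0.603 μg/mL.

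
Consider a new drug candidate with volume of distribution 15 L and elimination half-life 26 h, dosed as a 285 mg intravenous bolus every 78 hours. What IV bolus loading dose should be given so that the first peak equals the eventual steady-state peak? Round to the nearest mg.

326 mg

f = (1/2)^(78/26) ≈ 0.125000; accumulation ratio R = 1/(1−f) ≈ 1.14286.
Loading dose to hit Cmax,ss on first dose: D_load = D_maint·R ≈ 285 × 1.14286 ≈ 325.72 mg.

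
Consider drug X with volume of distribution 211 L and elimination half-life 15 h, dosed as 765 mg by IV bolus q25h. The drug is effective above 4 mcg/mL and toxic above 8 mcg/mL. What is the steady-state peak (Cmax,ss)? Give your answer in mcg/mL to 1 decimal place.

k = ln2/t½ = ln2/15 ≈ 0.046210 h⁻¹; fraction remaining f = e^(−kτ) = e^(−0.046210×25) ≈ 0.3150.
Accumulation ratio R = 1/(1 − f) ≈ 1/0.6850 ≈ 1.4599.
Single-dose peak C₀ = D/Vd = 765/211 ≈ 3.626 mcg/mL.
Steady-state peak Cmax,ss = C₀·R ≈ 3.626 × 1.4599 ≈ 5.294 mcg/mL.
Peak 5.3 mcg/mL vs MTC 8 mcg/mL: below toxic threshold.

5.3 mcg/mL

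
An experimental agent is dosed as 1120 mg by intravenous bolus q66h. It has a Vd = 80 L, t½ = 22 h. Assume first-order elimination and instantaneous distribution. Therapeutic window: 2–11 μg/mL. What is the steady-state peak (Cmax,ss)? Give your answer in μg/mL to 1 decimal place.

16.0 μg/mL

The dosing interval is 3 half-lives, so f = 2^(−3) = 0.125.
At steady state, R = 1/(1 − 0.125) = 8/7.
Single-dose peak C₀ = D/Vd = 1120/80 = 14 μg/mL.
Steady-state peak Cmax,ss = C₀·R = 14 × 8/7 ≈ 16.000 μg/mL.
Peak 16.0 μg/mL vs MTC 11 μg/mL: exceeds toxic threshold.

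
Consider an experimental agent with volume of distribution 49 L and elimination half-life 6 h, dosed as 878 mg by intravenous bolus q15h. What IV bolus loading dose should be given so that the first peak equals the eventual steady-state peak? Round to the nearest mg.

f = (1/2)^(15/6) ≈ 0.176777; accumulation ratio R = 1/(1−f) ≈ 1.21474.
Loading dose to hit Cmax,ss on first dose: D_load = D_maint·R ≈ 878 × 1.21474 ≈ 1066.54 mg.

1067 mg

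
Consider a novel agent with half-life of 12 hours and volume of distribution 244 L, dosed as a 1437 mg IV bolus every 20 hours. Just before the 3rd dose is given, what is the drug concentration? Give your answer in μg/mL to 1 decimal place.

2.4 μg/mL

f = (1/2)^(τ/t½) = (1/2)^(20/12) ≈ 0.3150.
C₀ = D/Vd = 1437/244 ≈ 5.889 μg/mL.
Before the 3rd dose, 2 doses have been given. Superposition: Cmin = C₀·(f + f²).
≈ 5.889 × (0.3150 + 0.0992) ≈ 5.889 × 0.4142 ≈ 2.439 μg/mL.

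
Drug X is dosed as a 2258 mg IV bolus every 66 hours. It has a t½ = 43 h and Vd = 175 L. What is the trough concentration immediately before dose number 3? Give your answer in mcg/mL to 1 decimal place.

6.0 mcg/mL

f = (1/2)^(τ/t½) = (1/2)^(66/43) ≈ 0.3451.
C₀ = D/Vd = 2258/175 ≈ 12.903 mcg/mL.
Before the 3rd dose, 2 doses have been given. Superposition: Cmin = C₀·(f + f²).
≈ 12.903 × (0.3451 + 0.1191) ≈ 12.903 × 0.4642 ≈ 5.990 mcg/mL.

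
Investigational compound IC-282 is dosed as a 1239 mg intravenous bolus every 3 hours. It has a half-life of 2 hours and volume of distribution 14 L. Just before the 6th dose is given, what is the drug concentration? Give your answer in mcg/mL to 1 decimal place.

f = (1/2)^(τ/t½) = (1/2)^(3/2) ≈ 0.3536.
C₀ = D/Vd = 1239/14 ≈ 88.500 mcg/mL.
Before the 6th dose, 5 doses have been given. Superposition: Cmin = C₀·(f + f² + … + f^5).
≈ 88.500 × (0.3536 + 0.1250 + 0.0442 + 0.0156 + 0.0055) ≈ 88.500 × 0.5439 ≈ 48.135 mcg/mL.

48.1 mcg/mL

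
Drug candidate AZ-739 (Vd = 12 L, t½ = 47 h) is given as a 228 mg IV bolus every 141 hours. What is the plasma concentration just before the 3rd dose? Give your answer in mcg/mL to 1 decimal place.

2.7 mcg/mL

f = (1/2)^(τ/t½) = (1/2)^(141/47) ≈ 0.1250.
C₀ = D/Vd = 228/12 ≈ 19.000 mcg/mL.
Before the 3rd dose, 2 doses have been given. Superposition: Cmin = C₀·(f + f²).
≈ 19.000 × (0.1250 + 0.0156) ≈ 19.000 × 0.1406 ≈ 2.671 mcg/mL.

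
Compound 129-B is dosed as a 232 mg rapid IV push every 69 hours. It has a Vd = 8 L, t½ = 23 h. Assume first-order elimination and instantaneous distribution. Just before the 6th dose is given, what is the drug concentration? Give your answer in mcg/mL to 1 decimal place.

4.1 mcg/mL

f = (1/2)^(τ/t½) = (1/2)^(69/23) ≈ 0.1250.
C₀ = D/Vd = 232/8 ≈ 29.000 mcg/mL.
Before the 6th dose, 5 doses have been given. Superposition: Cmin = C₀·(f + f² + … + f^5).
≈ 29.000 × (0.1250 + 0.0156 + 0.0020 + 0.0002 + 0.0000) ≈ 29.000 × 0.1428 ≈ 4.141 mcg/mL.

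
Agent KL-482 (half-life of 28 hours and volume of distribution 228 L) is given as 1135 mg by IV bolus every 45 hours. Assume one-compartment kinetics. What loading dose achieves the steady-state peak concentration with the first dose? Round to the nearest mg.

f = (1/2)^(45/28) ≈ 0.328248; accumulation ratio R = 1/(1−f) ≈ 1.48864.
Loading dose to hit Cmax,ss on first dose: D_load = D_maint·R ≈ 1135 × 1.48864 ≈ 1689.61 mg.

1690 mg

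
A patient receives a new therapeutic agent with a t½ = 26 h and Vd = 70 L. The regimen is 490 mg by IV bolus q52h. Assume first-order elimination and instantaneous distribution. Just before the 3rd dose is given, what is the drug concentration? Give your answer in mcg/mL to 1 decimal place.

f = (1/2)^(τ/t½) = (1/2)^(52/26) ≈ 0.2500.
C₀ = D/Vd = 490/70 ≈ 7.000 mcg/mL.
Before the 3rd dose, 2 doses have been given. Superposition: Cmin = C₀·(f + f²).
≈ 7.000 × (0.2500 + 0.0625) ≈ 7.000 × 0.3125 ≈ 2.188 mcg/mL.

2.2 mcg/mL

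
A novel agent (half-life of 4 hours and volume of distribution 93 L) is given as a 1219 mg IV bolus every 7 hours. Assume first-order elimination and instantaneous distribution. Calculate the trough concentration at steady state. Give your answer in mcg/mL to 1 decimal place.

5.5 mcg/mL

τ/t½ = 7/4 ≈ 1.75, so fraction remaining f = (1/2)^(7/4) ≈ 0.2973.
Each bolus raises the concentration by D/Vd = 1219/93 ≈ 13.108 mcg/mL.
Steady-state trough Cmin,ss = C₀·f/(1−f) ≈ 13.108 × 0.2973/0.7027 ≈ 5.546 mcg/mL.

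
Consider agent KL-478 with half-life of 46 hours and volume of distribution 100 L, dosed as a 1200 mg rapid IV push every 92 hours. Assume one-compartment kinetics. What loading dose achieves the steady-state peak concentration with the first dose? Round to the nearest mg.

1600 mg

f = (1/2)^(92/46) ≈ 0.250000; accumulation ratio R = 1/(1−f) ≈ 1.33333.
Loading dose to hit Cmax,ss on first dose: D_load = D_maint·R ≈ 1200 × 1.33333 ≈ 1600.00 mg.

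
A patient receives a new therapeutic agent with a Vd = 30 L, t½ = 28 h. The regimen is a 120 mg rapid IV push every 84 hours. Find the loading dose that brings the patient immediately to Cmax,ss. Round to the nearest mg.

137 mg

f = (1/2)^(84/28) ≈ 0.125000; accumulation ratio R = 1/(1−f) ≈ 1.14286.
Loading dose to hit Cmax,ss on first dose: D_load = D_maint·R ≈ 120 × 1.14286 ≈ 137.14 mg.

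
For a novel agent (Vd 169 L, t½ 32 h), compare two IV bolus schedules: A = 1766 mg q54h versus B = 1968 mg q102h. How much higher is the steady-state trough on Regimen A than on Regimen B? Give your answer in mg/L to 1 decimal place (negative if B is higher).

3.3 mg/L

Regimen A: f = (1/2)^(54/32) ≈ 0.3105; Cmin,ss = (1766/169)·f/(1−f) ≈ 4.706 mg/L.
Regimen B: f = (1/2)^(102/32) ≈ 0.1098; Cmin,ss = (1968/169)·f/(1−f) ≈ 1.436 mg/L.
Difference ≈ 4.706 − 1.436 ≈ 3.270 mg/L.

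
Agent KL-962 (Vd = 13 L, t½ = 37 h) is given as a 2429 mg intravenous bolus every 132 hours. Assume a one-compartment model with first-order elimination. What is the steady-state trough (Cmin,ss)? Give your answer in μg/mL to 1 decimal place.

17.2 μg/mL

Over one 132-h interval, 132/37 ≈ 3.5676 half-lives elapse, leaving f ≈ 0.0843 of each dose.
Each bolus raises the concentration by D/Vd = 2429/13 ≈ 186.846 μg/mL.
Steady-state trough Cmin,ss = C₀·f/(1−f) ≈ 186.846 × 0.0843/0.9157 ≈ 17.201 μg/mL.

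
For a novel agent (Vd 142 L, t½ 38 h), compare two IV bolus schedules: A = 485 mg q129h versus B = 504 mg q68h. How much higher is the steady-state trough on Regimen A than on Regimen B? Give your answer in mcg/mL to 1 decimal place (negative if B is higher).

Regimen A: f = (1/2)^(129/38) ≈ 0.0951; Cmin,ss = (485/142)·f/(1−f) ≈ 0.359 mcg/mL.
Regimen B: f = (1/2)^(68/38) ≈ 0.2893; Cmin,ss = (504/142)·f/(1−f) ≈ 1.445 mcg/mL.
Difference ≈ 0.359 − 1.445 ≈ -1.086 mcg/mL.

-1.1 mcg/mL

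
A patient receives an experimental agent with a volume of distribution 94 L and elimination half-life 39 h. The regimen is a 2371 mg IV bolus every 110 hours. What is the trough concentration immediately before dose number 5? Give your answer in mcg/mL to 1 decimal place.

4.2 mcg/mL

f = (1/2)^(τ/t½) = (1/2)^(110/39) ≈ 0.1416.
C₀ = D/Vd = 2371/94 ≈ 25.223 mcg/mL.
Before the 5th dose, 4 doses have been given. Superposition: Cmin = C₀·(f + f² + … + f^4).
≈ 25.223 × (0.1416 + 0.0201 + 0.0028 + 0.0004) ≈ 25.223 × 0.1649 ≈ 4.159 mcg/mL.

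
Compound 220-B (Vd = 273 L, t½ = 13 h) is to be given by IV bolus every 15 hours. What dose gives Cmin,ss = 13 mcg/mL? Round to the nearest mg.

4348 mg

τ/t½ = 15/13 ≈ 1.1538, so f = (1/2)^(15/13) ≈ 0.449425.
Cmin,ss = (D/Vd)·f/(1−f), so D = Cmin,ss·Vd·(1−f)/f.
D = 13 × 273 × (1−f)/f ≈ 13 × 273 × 1.22507 ≈ 4347.77 mg.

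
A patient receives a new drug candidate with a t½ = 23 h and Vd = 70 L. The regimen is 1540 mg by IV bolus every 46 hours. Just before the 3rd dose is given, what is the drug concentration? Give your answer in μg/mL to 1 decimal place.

6.9 μg/mL

f = (1/2)^(τ/t½) = (1/2)^(46/23) ≈ 0.2500.
C₀ = D/Vd = 1540/70 ≈ 22.000 μg/mL.
Before the 3rd dose, 2 doses have been given. Superposition: Cmin = C₀·(f + f²).
≈ 22.000 × (0.2500 + 0.0625) ≈ 22.000 × 0.3125 ≈ 6.875 μg/mL.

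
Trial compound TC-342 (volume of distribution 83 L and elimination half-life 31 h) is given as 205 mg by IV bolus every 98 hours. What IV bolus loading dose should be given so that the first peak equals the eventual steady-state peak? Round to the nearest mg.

231 mg

f = (1/2)^(98/31) ≈ 0.111778; accumulation ratio R = 1/(1−f) ≈ 1.12584.
Loading dose to hit Cmax,ss on first dose: D_load = D_maint·R ≈ 205 × 1.12584 ≈ 230.80 mg.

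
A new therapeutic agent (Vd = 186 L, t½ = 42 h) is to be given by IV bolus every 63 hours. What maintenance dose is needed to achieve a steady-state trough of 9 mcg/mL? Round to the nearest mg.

τ/t½ = 63/42 ≈ 1.5, so f = (1/2)^(63/42) ≈ 0.353553.
Cmin,ss = (D/Vd)·f/(1−f), so D = Cmin,ss·Vd·(1−f)/f.
D = 9 × 186 × (1−f)/f ≈ 9 × 186 × 1.82843 ≈ 3060.79 mg.

3061 mg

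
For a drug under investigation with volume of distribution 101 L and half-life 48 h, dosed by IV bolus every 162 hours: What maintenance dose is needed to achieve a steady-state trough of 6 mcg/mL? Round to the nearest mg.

5681 mg

τ/t½ = 162/48 ≈ 3.375, so f = (1/2)^(162/48) ≈ 0.096388.
Cmin,ss = (D/Vd)·f/(1−f), so D = Cmin,ss·Vd·(1−f)/f.
D = 6 × 101 × (1−f)/f ≈ 6 × 101 × 9.37474 ≈ 5681.09 mg.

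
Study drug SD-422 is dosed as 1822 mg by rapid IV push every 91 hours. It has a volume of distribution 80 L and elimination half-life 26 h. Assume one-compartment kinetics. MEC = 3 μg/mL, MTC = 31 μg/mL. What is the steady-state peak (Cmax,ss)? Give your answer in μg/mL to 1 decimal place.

τ/t½ = 91/26 ≈ 3.5, so fraction remaining f = (1/2)^(91/26) ≈ 0.0884.
At steady state, accumulation factor R = 1/(1 − e^(−kτ)) ≈ 1.0970.
Each bolus raises the concentration by D/Vd = 1822/80 ≈ 22.775 μg/mL.
Steady-state peak Cmax,ss = C₀·R ≈ 22.775 × 1.0970 ≈ 24.984 μg/mL.
Peak 25.0 μg/mL vs MTC 31 μg/mL: below toxic threshold.

25.0 μg/mL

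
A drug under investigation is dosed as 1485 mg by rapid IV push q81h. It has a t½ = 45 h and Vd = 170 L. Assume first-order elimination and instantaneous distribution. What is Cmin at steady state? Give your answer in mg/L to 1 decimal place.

3.5 mg/L

τ/t½ = 81/45 ≈ 1.8, so fraction remaining f = (1/2)^(81/45) ≈ 0.2872.
Accumulation ratio R = 1/(1 − f) ≈ 1/0.7128 ≈ 1.4029.
Single-dose peak C₀ = D/Vd = 1485/170 ≈ 8.735 mg/L.
Steady-state peak Cmax,ss = C₀·R ≈ 8.735 × 1.4029 ≈ 12.254 mg/L.
Steady-state trough Cmin,ss = Cmax,ss·f ≈ 12.254 × 0.2872 ≈ 3.519 mg/L.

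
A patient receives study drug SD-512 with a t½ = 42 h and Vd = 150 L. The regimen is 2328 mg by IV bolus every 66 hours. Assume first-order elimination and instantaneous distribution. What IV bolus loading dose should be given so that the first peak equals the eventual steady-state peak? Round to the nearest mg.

f = (1/2)^(66/42) ≈ 0.336475; accumulation ratio R = 1/(1−f) ≈ 1.50710.
Loading dose to hit Cmax,ss on first dose: D_load = D_maint·R ≈ 2328 × 1.50710 ≈ 3508.53 mg.

3509 mg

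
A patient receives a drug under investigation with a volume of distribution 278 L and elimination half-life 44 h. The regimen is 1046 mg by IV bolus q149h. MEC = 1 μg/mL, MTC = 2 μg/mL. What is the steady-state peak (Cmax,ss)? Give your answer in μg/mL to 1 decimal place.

4.2 μg/mL

τ/t½ = 149/44 ≈ 3.3864, so fraction remaining f = (1/2)^(149/44) ≈ 0.0956.
At steady state, accumulation factor R = 1/(1 − e^(−kτ)) ≈ 1.1057.
Each bolus raises the concentration by D/Vd = 1046/278 ≈ 3.763 μg/mL.
Cmax,ss = C₀/(1 − f) ≈ 3.763/0.9044 ≈ 4.161 μg/mL.
Peak 4.2 μg/mL vs MTC 2 μg/mL: exceeds toxic threshold.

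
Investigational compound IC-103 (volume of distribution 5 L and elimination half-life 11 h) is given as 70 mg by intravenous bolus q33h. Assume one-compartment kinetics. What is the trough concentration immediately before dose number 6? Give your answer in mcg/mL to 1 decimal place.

f = (1/2)^(τ/t½) = (1/2)^(33/11) ≈ 0.1250.
C₀ = D/Vd = 70/5 ≈ 14.000 mcg/mL.
Before the 6th dose, 5 doses have been given. Superposition: Cmin = C₀·(f + f² + … + f^5).
≈ 14.000 × (0.1250 + 0.0156 + 0.0020 + 0.0002 + 0.0000) ≈ 14.000 × 0.1428 ≈ 1.999 mcg/mL.

2.0 mcg/mL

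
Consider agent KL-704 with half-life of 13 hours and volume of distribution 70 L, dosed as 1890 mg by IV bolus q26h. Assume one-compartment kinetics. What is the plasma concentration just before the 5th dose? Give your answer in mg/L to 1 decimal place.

f = (1/2)^(τ/t½) = (1/2)^(26/13) ≈ 0.2500.
C₀ = D/Vd = 1890/70 ≈ 27.000 mg/L.
Before the 5th dose, 4 doses have been given. Superposition: Cmin = C₀·(f + f² + … + f^4).
≈ 27.000 × (0.2500 + 0.0625 + 0.0156 + 0.0039) ≈ 27.000 × 0.3320 ≈ 8.964 mg/L.

9.0 mg/L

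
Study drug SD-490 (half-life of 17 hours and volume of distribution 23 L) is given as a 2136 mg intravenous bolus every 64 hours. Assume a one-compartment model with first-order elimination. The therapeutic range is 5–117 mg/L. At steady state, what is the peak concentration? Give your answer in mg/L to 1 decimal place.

100.2 mg/L

k = ln2/t½ = ln2/17 ≈ 0.040773 h⁻¹; fraction remaining f = e^(−kτ) = e^(−0.040773×64) ≈ 0.0736.
At steady state, accumulation factor R = 1/(1 − e^(−kτ)) ≈ 1.0794.
Single-dose peak C₀ = D/Vd = 2136/23 ≈ 92.870 mg/L.
Steady-state peak Cmax,ss = C₀·R ≈ 92.870 × 1.0794 ≈ 100.244 mg/L.
Peak 100.2 mg/L vs MTC 117 mg/L: below toxic threshold.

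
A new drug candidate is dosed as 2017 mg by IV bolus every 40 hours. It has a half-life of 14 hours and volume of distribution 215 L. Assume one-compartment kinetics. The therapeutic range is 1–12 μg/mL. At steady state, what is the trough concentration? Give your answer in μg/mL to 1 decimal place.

1.5 μg/mL

k = ln2/t½ = ln2/14 ≈ 0.049511 h⁻¹; fraction remaining f = e^(−kτ) = e^(−0.049511×40) ≈ 0.1380.
At steady state, accumulation factor R = 1/(1 − e^(−kτ)) ≈ 1.1601.
Each bolus raises the concentration by D/Vd = 2017/215 ≈ 9.381 μg/mL.
Cmax,ss = C₀/(1 − f) ≈ 9.381/0.8620 ≈ 10.883 μg/mL.
Steady-state trough Cmin,ss = Cmax,ss·f ≈ 10.883 × 0.1380 ≈ 1.502 μg/mL.
Trough 1.5 μg/mL vs MEC 1 μg/mL: adequate.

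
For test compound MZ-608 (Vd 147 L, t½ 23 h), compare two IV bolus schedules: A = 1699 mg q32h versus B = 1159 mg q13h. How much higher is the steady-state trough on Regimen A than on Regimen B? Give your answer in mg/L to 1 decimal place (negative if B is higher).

-9.3 mg/L

Regimen A: f = (1/2)^(32/23) ≈ 0.3812; Cmin,ss = (1699/147)·f/(1−f) ≈ 7.120 mg/L.
Regimen B: f = (1/2)^(13/23) ≈ 0.6759; Cmin,ss = (1159/147)·f/(1−f) ≈ 16.443 mg/L.
Difference ≈ 7.120 − 16.443 ≈ -9.323 mg/L.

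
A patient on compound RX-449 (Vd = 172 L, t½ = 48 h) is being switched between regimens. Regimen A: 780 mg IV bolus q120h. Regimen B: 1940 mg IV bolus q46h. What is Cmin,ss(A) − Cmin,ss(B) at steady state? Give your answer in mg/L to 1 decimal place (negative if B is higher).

Regimen A: f = (1/2)^(120/48) ≈ 0.1768; Cmin,ss = (780/172)·f/(1−f) ≈ 0.974 mg/L.
Regimen B: f = (1/2)^(46/48) ≈ 0.5147; Cmin,ss = (1940/172)·f/(1−f) ≈ 11.962 mg/L.
Difference ≈ 0.974 − 11.962 ≈ -10.988 mg/L.

-11.0 mg/L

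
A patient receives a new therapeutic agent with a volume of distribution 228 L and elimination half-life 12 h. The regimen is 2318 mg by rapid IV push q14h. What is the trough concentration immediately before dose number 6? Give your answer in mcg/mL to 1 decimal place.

f = (1/2)^(τ/t½) = (1/2)^(14/12) ≈ 0.4454.
C₀ = D/Vd = 2318/228 ≈ 10.167 mcg/mL.
Before the 6th dose, 5 doses have been given. Superposition: Cmin = C₀·(f + f² + … + f^5).
≈ 10.167 × (0.4454 + 0.1984 + 0.0884 + 0.0394 + 0.0175) ≈ 10.167 × 0.7891 ≈ 8.023 mcg/mL.

8.0 mcg/mL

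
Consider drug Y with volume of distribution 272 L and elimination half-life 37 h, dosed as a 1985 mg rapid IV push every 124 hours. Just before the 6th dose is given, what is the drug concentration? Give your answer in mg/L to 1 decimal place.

f = (1/2)^(τ/t½) = (1/2)^(124/37) ≈ 0.0980.
C₀ = D/Vd = 1985/272 ≈ 7.298 mg/L.
Before the 6th dose, 5 doses have been given. Superposition: Cmin = C₀·(f + f² + … + f^5).
≈ 7.298 × (0.0980 + 0.0096 + 0.0009 + 0.0001 + 0.0000) ≈ 7.298 × 0.1086 ≈ 0.793 mg/L.

0.8 mg/L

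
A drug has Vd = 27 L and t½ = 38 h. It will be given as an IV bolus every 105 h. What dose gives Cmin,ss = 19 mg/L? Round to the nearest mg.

2970 mg

τ/t½ = 105/38 ≈ 2.7632, so f = (1/2)^(105/38) ≈ 0.147301.
Cmin,ss = (D/Vd)·f/(1−f), so D = Cmin,ss·Vd·(1−f)/f.
D = 19 × 27 × (1−f)/f ≈ 19 × 27 × 5.78882 ≈ 2969.66 mg.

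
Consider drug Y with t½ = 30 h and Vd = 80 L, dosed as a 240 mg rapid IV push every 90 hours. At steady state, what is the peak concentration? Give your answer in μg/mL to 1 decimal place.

3.4 μg/mL

The dosing interval is 3 half-lives, so f = 2^(−3) = 0.125.
Accumulation ratio R = 1/(1 − f) = 1/0.875 = 8/7.
Single-dose peak C₀ = D/Vd = 240/80 = 3 μg/mL.
Steady-state peak Cmax,ss = C₀·R = 3 × 8/7 ≈ 3.429 μg/mL.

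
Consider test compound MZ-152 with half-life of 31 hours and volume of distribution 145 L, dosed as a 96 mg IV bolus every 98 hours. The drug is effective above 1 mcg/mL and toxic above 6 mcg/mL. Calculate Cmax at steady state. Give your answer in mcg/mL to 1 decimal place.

k = ln2/t½ = ln2/31 ≈ 0.022360 h⁻¹; fraction remaining f = e^(−kτ) = e^(−0.022360×98) ≈ 0.1118.
At steady state, accumulation factor R = 1/(1 − e^(−kτ)) ≈ 1.1259.
Single-dose peak C₀ = D/Vd = 96/145 ≈ 0.662 mcg/mL.
Steady-state peak Cmax,ss = C₀·R ≈ 0.662 × 1.1259 ≈ 0.745 mcg/mL.
Peak 0.7 mcg/mL vs MTC 6 mcg/mL: below toxic threshold.

0.7 mcg/mL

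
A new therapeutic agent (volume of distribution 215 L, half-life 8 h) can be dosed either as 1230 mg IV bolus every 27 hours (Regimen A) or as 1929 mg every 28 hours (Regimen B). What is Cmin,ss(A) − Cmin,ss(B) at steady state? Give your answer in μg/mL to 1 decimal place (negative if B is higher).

-0.3 μg/mL

Regimen A: f = (1/2)^(27/8) ≈ 0.0964; Cmin,ss = (1230/215)·f/(1−f) ≈ 0.610 μg/mL.
Regimen B: f = (1/2)^(28/8) ≈ 0.0884; Cmin,ss = (1929/215)·f/(1−f) ≈ 0.870 μg/mL.
Difference ≈ 0.610 − 0.870 ≈ -0.260 μg/mL.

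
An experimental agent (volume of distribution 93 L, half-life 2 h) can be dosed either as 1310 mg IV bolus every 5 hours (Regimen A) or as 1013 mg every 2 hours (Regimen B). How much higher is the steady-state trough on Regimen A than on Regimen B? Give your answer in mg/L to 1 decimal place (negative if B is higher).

Regimen A: f = (1/2)^(5/2) ≈ 0.1768; Cmin,ss = (1310/93)·f/(1−f) ≈ 3.025 mg/L.
Regimen B: f = (1/2)^(2/2) ≈ 0.5000; Cmin,ss = (1013/93)·f/(1−f) ≈ 10.892 mg/L.
Difference ≈ 3.025 − 10.892 ≈ -7.867 mg/L.

-7.9 mg/L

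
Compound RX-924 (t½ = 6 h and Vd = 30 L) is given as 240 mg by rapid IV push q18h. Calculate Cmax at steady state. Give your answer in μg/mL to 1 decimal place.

9.1 μg/mL

τ = 18 h = 3 half-lives, so f = (1/2)^3 = 0.125.
Accumulation ratio R = 1/(1 − f) = 1/0.875 = 8/7.
Single-dose peak C₀ = D/Vd = 240/30 = 8 μg/mL.
Steady-state peak Cmax,ss = C₀·R = 8 × 8/7 ≈ 9.143 μg/mL.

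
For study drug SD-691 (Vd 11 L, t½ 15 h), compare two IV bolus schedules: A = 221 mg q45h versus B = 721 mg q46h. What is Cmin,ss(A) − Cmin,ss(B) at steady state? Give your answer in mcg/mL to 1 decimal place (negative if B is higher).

-6.0 mcg/mL

Regimen A: f = (1/2)^(45/15) ≈ 0.1250; Cmin,ss = (221/11)·f/(1−f) ≈ 2.870 mcg/mL.
Regimen B: f = (1/2)^(46/15) ≈ 0.1194; Cmin,ss = (721/11)·f/(1−f) ≈ 8.887 mcg/mL.
Difference ≈ 2.870 − 8.887 ≈ -6.017 mcg/mL.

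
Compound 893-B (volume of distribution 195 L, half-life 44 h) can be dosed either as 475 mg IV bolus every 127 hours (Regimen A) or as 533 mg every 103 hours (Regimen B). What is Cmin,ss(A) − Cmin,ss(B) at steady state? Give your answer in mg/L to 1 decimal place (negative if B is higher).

Regimen A: f = (1/2)^(127/44) ≈ 0.1352; Cmin,ss = (475/195)·f/(1−f) ≈ 0.381 mg/L.
Regimen B: f = (1/2)^(103/44) ≈ 0.1974; Cmin,ss = (533/195)·f/(1−f) ≈ 0.672 mg/L.
Difference ≈ 0.381 − 0.672 ≈ -0.291 mg/L.

-0.3 mg/L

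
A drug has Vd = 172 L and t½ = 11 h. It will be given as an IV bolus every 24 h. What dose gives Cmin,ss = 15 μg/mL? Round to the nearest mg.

τ/t½ = 24/11 ≈ 2.1818, so f = (1/2)^(24/11) ≈ 0.220398.
Cmin,ss = (D/Vd)·f/(1−f), so D = Cmin,ss·Vd·(1−f)/f.
D = 15 × 172 × (1−f)/f ≈ 15 × 172 × 3.53725 ≈ 9126.10 mg.

9126 mg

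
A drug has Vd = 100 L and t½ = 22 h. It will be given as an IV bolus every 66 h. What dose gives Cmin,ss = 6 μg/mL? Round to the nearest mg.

τ/t½ = 66/22 ≈ 3, so f = (1/2)^(66/22) ≈ 0.125000.
Cmin,ss = (D/Vd)·f/(1−f), so D = Cmin,ss·Vd·(1−f)/f.
D = 6 × 100 × (1−f)/f ≈ 6 × 100 × 7.00000 ≈ 4200.00 mg.

4200 mg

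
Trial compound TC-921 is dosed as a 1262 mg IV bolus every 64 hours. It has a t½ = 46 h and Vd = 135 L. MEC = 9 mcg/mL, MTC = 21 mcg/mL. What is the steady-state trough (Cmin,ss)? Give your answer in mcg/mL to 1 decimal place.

5.8 mcg/mL

k = ln2/t½ = ln2/46 ≈ 0.015068 h⁻¹; fraction remaining f = e^(−kτ) = e^(−0.015068×64) ≈ 0.3812.
At steady state, accumulation factor R = 1/(1 − e^(−kτ)) ≈ 1.6160.
Each bolus raises the concentration by D/Vd = 1262/135 ≈ 9.348 mcg/mL.
Cmax,ss = C₀/(1 − f) ≈ 9.348/0.6188 ≈ 15.107 mcg/mL.
One interval later, Cmin,ss = Cmax,ss·e^(−kτ) ≈ 15.107 × 0.3812 ≈ 5.759 mcg/mL.
Trough 5.8 mcg/mL vs MEC 9 mcg/mL: subtherapeutic.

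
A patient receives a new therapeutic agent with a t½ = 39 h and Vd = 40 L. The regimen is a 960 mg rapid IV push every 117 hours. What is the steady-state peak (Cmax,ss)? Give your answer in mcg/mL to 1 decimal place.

τ = 117 h = 3 half-lives, so f = (1/2)^3 = 0.125.
Accumulation ratio R = 1/(1 − f) = 1/0.875 = 8/7.
Single-dose peak C₀ = D/Vd = 960/40 = 24 mcg/mL.
Steady-state peak Cmax,ss = C₀·R = 24 × 8/7 ≈ 27.429 mcg/mL.

27.4 mcg/mL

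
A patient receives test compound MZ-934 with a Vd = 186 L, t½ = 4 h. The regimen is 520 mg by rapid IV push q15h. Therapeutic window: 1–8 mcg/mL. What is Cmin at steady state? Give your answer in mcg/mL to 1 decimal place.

0.2 mcg/mL

k = ln2/t½ = ln2/4 ≈ 0.173287 h⁻¹; fraction remaining f = e^(−kτ) = e^(−0.173287×15) ≈ 0.0743.
Single-dose peak C₀ = D/Vd = 520/186 ≈ 2.796 mcg/mL.
Steady-state trough Cmin,ss = C₀·f/(1−f) ≈ 2.796 × 0.0743/0.9257 ≈ 0.224 mcg/mL.
Trough 0.2 mcg/mL vs MEC 1 mcg/mL: subtherapeutic.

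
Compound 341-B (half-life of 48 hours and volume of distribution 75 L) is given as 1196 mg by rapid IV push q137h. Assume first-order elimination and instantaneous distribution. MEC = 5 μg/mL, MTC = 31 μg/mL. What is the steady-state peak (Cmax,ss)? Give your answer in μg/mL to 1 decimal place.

τ/t½ = 137/48 ≈ 2.8542, so fraction remaining f = (1/2)^(137/48) ≈ 0.1383.
At steady state, accumulation factor R = 1/(1 − e^(−kτ)) ≈ 1.1605.
Each bolus raises the concentration by D/Vd = 1196/75 ≈ 15.947 μg/mL.
Steady-state peak Cmax,ss = C₀·R ≈ 15.947 × 1.1605 ≈ 18.506 μg/mL.
Peak 18.5 μg/mL vs MTC 31 μg/mL: below toxic threshold.

18.5 μg/mL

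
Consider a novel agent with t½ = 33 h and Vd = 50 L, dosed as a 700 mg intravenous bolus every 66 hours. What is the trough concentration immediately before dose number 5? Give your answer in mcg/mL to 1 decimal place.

4.6 mcg/mL

f = (1/2)^(τ/t½) = (1/2)^(66/33) ≈ 0.2500.
C₀ = D/Vd = 700/50 ≈ 14.000 mcg/mL.
Before the 5th dose, 4 doses have been given. Superposition: Cmin = C₀·(f + f² + … + f^4).
≈ 14.000 × (0.2500 + 0.0625 + 0.0156 + 0.0039) ≈ 14.000 × 0.3320 ≈ 4.648 mcg/mL.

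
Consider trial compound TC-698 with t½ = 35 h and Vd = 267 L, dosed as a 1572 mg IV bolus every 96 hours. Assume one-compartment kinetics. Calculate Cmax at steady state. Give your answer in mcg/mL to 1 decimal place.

Over one 96-h interval, 96/35 ≈ 2.7429 half-lives elapse, leaving f ≈ 0.1494 of each dose.
At steady state, accumulation factor R = 1/(1 − e^(−kτ)) ≈ 1.1756.
Each bolus raises the concentration by D/Vd = 1572/267 ≈ 5.888 mcg/mL.
Cmax,ss = C₀/(1 − f) ≈ 5.888/0.8506 ≈ 6.922 mcg/mL.

6.9 mcg/mL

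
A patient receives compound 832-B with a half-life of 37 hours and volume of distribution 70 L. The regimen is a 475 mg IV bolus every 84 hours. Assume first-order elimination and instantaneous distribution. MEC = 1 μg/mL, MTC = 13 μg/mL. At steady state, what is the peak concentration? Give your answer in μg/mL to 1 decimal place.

k = ln2/t½ = ln2/37 ≈ 0.018734 h⁻¹; fraction remaining f = e^(−kτ) = e^(−0.018734×84) ≈ 0.2073.
At steady state, accumulation factor R = 1/(1 − e^(−kτ)) ≈ 1.2615.
Single-dose peak C₀ = D/Vd = 475/70 ≈ 6.786 μg/mL.
Steady-state peak Cmax,ss = C₀·R ≈ 6.786 × 1.2615 ≈ 8.561 μg/mL.
Peak 8.6 μg/mL vs MTC 13 μg/mL: below toxic threshold.

8.6 μg/mL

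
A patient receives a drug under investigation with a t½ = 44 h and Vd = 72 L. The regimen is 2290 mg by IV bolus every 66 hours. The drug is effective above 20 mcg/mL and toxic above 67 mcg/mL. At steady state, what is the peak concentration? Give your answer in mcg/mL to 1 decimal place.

τ/t½ = 66/44 ≈ 1.5, so fraction remaining f = (1/2)^(66/44) ≈ 0.3536.
Accumulation ratio R = 1/(1 − f) ≈ 1/0.6464 ≈ 1.5470.
Single-dose peak C₀ = D/Vd = 2290/72 ≈ 31.806 mcg/mL.
Steady-state peak Cmax,ss = C₀·R ≈ 31.806 × 1.5470 ≈ 49.204 mcg/mL.
Peak 49.2 mcg/mL vs MTC 67 mcg/mL: below toxic threshold.

49.2 mcg/mL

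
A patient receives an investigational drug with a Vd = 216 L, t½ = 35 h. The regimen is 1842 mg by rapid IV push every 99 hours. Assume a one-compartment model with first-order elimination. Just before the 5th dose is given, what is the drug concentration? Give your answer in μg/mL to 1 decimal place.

f = (1/2)^(τ/t½) = (1/2)^(99/35) ≈ 0.1408.
C₀ = D/Vd = 1842/216 ≈ 8.528 μg/mL.
Before the 5th dose, 4 doses have been given. Superposition: Cmin = C₀·(f + f² + … + f^4).
≈ 8.528 × (0.1408 + 0.0198 + 0.0028 + 0.0004) ≈ 8.528 × 0.1638 ≈ 1.397 μg/mL.

1.4 μg/mL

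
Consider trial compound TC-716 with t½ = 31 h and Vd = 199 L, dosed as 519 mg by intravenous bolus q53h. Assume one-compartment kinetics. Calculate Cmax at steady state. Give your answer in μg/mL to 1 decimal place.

Over one 53-h interval, 53/31 ≈ 1.7097 half-lives elapse, leaving f ≈ 0.3057 of each dose.
At steady state, accumulation factor R = 1/(1 − e^(−kτ)) ≈ 1.4403.
Single-dose peak C₀ = D/Vd = 519/199 ≈ 2.608 μg/mL.
Cmax,ss = C₀/(1 − f) ≈ 2.608/0.6943 ≈ 3.756 μg/mL.

3.8 μg/mL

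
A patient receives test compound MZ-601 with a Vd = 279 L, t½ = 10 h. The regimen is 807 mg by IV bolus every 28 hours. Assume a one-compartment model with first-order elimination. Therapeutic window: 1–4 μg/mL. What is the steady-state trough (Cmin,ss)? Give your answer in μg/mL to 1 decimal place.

0.5 μg/mL

Over one 28-h interval, 28/10 ≈ 2.8 half-lives elapse, leaving f ≈ 0.1436 of each dose.
Single-dose peak C₀ = D/Vd = 807/279 ≈ 2.892 μg/mL.
Steady-state trough Cmin,ss = C₀·f/(1−f) ≈ 2.892 × 0.1436/0.8564 ≈ 0.485 μg/mL.
Trough 0.5 μg/mL vs MEC 1 μg/mL: subtherapeutic.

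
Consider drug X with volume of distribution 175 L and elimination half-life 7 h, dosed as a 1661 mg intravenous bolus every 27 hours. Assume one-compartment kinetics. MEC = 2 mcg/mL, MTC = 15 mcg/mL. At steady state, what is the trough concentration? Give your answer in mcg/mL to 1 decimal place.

Over one 27-h interval, 27/7 ≈ 3.8571 half-lives elapse, leaving f ≈ 0.0690 of each dose.
Each bolus raises the concentration by D/Vd = 1661/175 ≈ 9.491 mcg/mL.
Steady-state trough Cmin,ss = C₀·f/(1−f) ≈ 9.491 × 0.0690/0.9310 ≈ 0.703 mcg/mL.
Trough 0.7 mcg/mL vs MEC 2 mcg/mL: subtherapeutic.

0.7 mcg/mL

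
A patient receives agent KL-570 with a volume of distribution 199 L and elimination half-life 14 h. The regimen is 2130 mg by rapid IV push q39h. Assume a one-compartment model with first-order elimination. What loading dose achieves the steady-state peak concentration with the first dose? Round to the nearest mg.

f = (1/2)^(39/14) ≈ 0.145016; accumulation ratio R = 1/(1−f) ≈ 1.16961.
Loading dose to hit Cmax,ss on first dose: D_load = D_maint·R ≈ 2130 × 1.16961 ≈ 2491.27 mg.

2491 mg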